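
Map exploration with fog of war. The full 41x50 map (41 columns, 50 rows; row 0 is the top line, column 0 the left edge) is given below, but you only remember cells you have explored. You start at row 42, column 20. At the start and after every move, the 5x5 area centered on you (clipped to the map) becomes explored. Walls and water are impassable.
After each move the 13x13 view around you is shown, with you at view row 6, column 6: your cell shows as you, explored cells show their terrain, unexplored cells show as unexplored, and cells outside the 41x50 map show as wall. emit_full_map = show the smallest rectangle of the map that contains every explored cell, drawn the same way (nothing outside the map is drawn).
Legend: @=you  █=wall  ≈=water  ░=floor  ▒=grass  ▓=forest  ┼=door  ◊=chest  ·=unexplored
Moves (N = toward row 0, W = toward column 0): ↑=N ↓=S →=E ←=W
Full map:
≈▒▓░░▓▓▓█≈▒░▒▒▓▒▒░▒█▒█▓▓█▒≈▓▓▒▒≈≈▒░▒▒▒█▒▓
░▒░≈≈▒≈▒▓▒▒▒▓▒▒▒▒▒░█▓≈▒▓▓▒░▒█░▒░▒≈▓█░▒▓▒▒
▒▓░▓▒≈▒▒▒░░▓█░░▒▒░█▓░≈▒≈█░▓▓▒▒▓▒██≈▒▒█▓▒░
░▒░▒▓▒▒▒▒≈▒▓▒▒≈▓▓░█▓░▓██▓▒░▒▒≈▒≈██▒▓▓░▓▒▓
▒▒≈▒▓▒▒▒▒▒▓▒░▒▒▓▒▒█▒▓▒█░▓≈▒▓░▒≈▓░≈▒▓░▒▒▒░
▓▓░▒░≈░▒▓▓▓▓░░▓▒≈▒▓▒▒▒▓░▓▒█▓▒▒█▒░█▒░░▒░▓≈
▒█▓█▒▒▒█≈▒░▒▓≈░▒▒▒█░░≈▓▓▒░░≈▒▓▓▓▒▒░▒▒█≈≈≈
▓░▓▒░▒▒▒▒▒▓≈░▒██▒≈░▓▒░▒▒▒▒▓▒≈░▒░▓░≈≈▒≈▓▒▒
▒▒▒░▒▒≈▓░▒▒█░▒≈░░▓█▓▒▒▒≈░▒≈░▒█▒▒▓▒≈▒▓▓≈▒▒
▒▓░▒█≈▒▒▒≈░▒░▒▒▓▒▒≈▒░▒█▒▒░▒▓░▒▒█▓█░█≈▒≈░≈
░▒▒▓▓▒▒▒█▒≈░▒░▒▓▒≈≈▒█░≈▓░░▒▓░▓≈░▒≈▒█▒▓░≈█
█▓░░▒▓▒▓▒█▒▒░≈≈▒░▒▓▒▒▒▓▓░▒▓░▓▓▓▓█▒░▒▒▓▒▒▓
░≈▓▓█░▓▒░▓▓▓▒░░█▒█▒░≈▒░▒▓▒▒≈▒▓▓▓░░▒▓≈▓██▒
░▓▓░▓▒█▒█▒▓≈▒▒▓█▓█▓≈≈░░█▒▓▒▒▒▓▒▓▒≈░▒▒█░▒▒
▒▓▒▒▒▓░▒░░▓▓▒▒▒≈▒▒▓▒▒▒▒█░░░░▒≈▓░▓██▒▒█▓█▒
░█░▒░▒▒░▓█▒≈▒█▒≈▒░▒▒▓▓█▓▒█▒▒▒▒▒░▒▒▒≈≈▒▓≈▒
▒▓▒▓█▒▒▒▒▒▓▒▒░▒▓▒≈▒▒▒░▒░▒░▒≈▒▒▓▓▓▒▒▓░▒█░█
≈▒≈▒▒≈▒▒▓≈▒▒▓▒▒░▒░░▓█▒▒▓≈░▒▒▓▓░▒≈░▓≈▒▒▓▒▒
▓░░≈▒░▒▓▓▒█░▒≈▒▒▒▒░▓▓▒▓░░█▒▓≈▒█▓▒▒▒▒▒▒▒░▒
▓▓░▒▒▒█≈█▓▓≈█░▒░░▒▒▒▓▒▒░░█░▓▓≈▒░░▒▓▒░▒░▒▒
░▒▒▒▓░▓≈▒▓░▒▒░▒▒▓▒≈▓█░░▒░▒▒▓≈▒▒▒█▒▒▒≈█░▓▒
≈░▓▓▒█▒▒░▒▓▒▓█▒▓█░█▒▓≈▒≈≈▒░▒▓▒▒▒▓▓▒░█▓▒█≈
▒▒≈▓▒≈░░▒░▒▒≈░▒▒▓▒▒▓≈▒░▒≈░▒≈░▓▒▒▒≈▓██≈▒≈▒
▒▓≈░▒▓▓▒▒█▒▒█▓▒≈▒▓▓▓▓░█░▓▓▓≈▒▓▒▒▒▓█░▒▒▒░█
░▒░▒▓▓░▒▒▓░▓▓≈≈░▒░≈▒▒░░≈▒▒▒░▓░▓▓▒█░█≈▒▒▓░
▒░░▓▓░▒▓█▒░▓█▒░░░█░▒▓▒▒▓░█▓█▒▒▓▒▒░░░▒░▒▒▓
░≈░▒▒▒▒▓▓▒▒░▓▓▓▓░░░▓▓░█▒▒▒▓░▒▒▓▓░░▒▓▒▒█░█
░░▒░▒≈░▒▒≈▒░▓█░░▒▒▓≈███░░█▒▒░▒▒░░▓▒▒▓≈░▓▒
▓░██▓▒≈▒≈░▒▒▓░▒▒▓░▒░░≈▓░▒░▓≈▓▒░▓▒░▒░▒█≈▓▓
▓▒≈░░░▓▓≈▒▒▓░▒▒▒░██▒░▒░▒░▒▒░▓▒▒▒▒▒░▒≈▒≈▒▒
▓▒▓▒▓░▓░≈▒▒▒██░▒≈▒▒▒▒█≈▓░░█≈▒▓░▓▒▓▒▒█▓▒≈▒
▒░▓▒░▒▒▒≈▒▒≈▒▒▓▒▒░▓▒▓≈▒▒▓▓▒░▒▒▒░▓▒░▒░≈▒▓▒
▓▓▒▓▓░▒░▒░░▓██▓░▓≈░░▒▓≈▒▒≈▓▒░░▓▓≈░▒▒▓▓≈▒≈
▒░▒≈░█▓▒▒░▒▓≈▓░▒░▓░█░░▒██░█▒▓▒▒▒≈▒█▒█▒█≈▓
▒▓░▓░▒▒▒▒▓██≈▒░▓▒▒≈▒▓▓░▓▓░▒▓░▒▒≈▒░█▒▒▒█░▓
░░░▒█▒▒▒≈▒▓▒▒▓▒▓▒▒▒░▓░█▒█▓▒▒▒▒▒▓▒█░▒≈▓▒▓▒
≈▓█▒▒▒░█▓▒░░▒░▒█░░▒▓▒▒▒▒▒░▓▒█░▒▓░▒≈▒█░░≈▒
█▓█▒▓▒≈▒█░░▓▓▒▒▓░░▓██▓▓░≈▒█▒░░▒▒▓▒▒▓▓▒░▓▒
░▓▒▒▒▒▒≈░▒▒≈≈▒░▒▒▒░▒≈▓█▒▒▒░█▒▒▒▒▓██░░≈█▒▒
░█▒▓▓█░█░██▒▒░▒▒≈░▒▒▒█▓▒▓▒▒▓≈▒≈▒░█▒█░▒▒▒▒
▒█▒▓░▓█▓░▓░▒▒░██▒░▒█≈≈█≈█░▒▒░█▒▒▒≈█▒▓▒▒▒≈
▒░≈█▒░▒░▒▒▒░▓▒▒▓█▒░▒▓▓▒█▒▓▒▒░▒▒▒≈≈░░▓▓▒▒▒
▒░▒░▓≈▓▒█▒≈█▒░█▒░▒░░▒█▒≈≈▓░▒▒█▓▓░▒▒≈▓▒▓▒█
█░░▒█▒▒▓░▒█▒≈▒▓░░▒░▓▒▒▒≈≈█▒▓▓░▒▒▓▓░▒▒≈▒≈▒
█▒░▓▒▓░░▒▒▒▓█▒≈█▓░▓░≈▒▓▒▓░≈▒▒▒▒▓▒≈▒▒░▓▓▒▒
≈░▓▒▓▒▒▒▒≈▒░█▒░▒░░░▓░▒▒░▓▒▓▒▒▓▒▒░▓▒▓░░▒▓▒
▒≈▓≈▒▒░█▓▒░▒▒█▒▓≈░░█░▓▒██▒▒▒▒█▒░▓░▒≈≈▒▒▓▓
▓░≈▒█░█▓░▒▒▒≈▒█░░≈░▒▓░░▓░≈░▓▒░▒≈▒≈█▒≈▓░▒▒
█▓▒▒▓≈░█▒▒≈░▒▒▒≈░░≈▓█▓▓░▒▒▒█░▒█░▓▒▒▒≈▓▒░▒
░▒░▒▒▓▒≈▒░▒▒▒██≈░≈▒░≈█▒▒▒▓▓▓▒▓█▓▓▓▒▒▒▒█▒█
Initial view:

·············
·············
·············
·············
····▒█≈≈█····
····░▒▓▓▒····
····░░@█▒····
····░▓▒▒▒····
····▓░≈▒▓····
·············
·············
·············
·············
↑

·············
·············
·············
·············
····▒▒▒█▓····
····▒█≈≈█····
····░▒@▓▒····
····░░▒█▒····
····░▓▒▒▒····
····▓░≈▒▓····
·············
·············
·············

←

·············
·············
·············
·············
····░▒▒▒█▓···
····░▒█≈≈█···
····▒░@▓▓▒···
····▒░░▒█▒···
····▒░▓▒▒▒···
·····▓░≈▒▓···
·············
·············
·············

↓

·············
·············
·············
····░▒▒▒█▓···
····░▒█≈≈█···
····▒░▒▓▓▒···
····▒░@▒█▒···
····▒░▓▒▒▒···
····░▓░≈▒▓···
·············
·············
·············
·············

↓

·············
·············
····░▒▒▒█▓···
····░▒█≈≈█···
····▒░▒▓▓▒···
····▒░░▒█▒···
····▒░@▒▒▒···
····░▓░≈▒▓···
····░░▓░▒····
·············
·············
·············
·············

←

·············
·············
·····░▒▒▒█▓··
·····░▒█≈≈█··
····█▒░▒▓▓▒··
····░▒░░▒█▒··
····░▒@▓▒▒▒··
····▓░▓░≈▒▓··
····░░░▓░▒···
·············
·············
·············
·············

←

·············
·············
······░▒▒▒█▓·
······░▒█≈≈█·
····▓█▒░▒▓▓▒·
····▒░▒░░▒█▒·
····░░@░▓▒▒▒·
····█▓░▓░≈▒▓·
····▒░░░▓░▒··
·············
·············
·············
·············

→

·············
·············
·····░▒▒▒█▓··
·····░▒█≈≈█··
···▓█▒░▒▓▓▒··
···▒░▒░░▒█▒··
···░░▒@▓▒▒▒··
···█▓░▓░≈▒▓··
···▒░░░▓░▒···
·············
·············
·············
·············

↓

·············
·····░▒▒▒█▓··
·····░▒█≈≈█··
···▓█▒░▒▓▓▒··
···▒░▒░░▒█▒··
···░░▒░▓▒▒▒··
···█▓░@░≈▒▓··
···▒░░░▓░▒···
····≈░░█░····
·············
·············
·············
█████████████

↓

·····░▒▒▒█▓··
·····░▒█≈≈█··
···▓█▒░▒▓▓▒··
···▒░▒░░▒█▒··
···░░▒░▓▒▒▒··
···█▓░▓░≈▒▓··
···▒░░@▓░▒···
····≈░░█░····
····░≈░▒▓····
·············
·············
█████████████
█████████████

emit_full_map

··░▒▒▒█▓
··░▒█≈≈█
▓█▒░▒▓▓▒
▒░▒░░▒█▒
░░▒░▓▒▒▒
█▓░▓░≈▒▓
▒░░@▓░▒·
·≈░░█░··
·░≈░▒▓··

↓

·····░▒█≈≈█··
···▓█▒░▒▓▓▒··
···▒░▒░░▒█▒··
···░░▒░▓▒▒▒··
···█▓░▓░≈▒▓··
···▒░░░▓░▒···
····≈░@█░····
····░≈░▒▓····
····░░≈▓█····
·············
█████████████
█████████████
█████████████

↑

·····░▒▒▒█▓··
·····░▒█≈≈█··
···▓█▒░▒▓▓▒··
···▒░▒░░▒█▒··
···░░▒░▓▒▒▒··
···█▓░▓░≈▒▓··
···▒░░@▓░▒···
····≈░░█░····
····░≈░▒▓····
····░░≈▓█····
·············
█████████████
█████████████

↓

·····░▒█≈≈█··
···▓█▒░▒▓▓▒··
···▒░▒░░▒█▒··
···░░▒░▓▒▒▒··
···█▓░▓░≈▒▓··
···▒░░░▓░▒···
····≈░@█░····
····░≈░▒▓····
····░░≈▓█····
·············
█████████████
█████████████
█████████████

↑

·····░▒▒▒█▓··
·····░▒█≈≈█··
···▓█▒░▒▓▓▒··
···▒░▒░░▒█▒··
···░░▒░▓▒▒▒··
···█▓░▓░≈▒▓··
···▒░░@▓░▒···
····≈░░█░····
····░≈░▒▓····
····░░≈▓█····
·············
█████████████
█████████████

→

····░▒▒▒█▓···
····░▒█≈≈█···
··▓█▒░▒▓▓▒···
··▒░▒░░▒█▒···
··░░▒░▓▒▒▒···
··█▓░▓░≈▒▓···
··▒░░░@░▒····
···≈░░█░▓····
···░≈░▒▓░····
···░░≈▓█·····
·············
█████████████
█████████████

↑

·············
····░▒▒▒█▓···
····░▒█≈≈█···
··▓█▒░▒▓▓▒···
··▒░▒░░▒█▒···
··░░▒░▓▒▒▒···
··█▓░▓@≈▒▓···
··▒░░░▓░▒····
···≈░░█░▓····
···░≈░▒▓░····
···░░≈▓█·····
·············
█████████████

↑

·············
·············
····░▒▒▒█▓···
····░▒█≈≈█···
··▓█▒░▒▓▓▒···
··▒░▒░░▒█▒···
··░░▒░@▒▒▒···
··█▓░▓░≈▒▓···
··▒░░░▓░▒····
···≈░░█░▓····
···░≈░▒▓░····
···░░≈▓█·····
·············

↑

·············
·············
·············
····░▒▒▒█▓···
····░▒█≈≈█···
··▓█▒░▒▓▓▒···
··▒░▒░@▒█▒···
··░░▒░▓▒▒▒···
··█▓░▓░≈▒▓···
··▒░░░▓░▒····
···≈░░█░▓····
···░≈░▒▓░····
···░░≈▓█·····

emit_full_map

··░▒▒▒█▓
··░▒█≈≈█
▓█▒░▒▓▓▒
▒░▒░@▒█▒
░░▒░▓▒▒▒
█▓░▓░≈▒▓
▒░░░▓░▒·
·≈░░█░▓·
·░≈░▒▓░·
·░░≈▓█··


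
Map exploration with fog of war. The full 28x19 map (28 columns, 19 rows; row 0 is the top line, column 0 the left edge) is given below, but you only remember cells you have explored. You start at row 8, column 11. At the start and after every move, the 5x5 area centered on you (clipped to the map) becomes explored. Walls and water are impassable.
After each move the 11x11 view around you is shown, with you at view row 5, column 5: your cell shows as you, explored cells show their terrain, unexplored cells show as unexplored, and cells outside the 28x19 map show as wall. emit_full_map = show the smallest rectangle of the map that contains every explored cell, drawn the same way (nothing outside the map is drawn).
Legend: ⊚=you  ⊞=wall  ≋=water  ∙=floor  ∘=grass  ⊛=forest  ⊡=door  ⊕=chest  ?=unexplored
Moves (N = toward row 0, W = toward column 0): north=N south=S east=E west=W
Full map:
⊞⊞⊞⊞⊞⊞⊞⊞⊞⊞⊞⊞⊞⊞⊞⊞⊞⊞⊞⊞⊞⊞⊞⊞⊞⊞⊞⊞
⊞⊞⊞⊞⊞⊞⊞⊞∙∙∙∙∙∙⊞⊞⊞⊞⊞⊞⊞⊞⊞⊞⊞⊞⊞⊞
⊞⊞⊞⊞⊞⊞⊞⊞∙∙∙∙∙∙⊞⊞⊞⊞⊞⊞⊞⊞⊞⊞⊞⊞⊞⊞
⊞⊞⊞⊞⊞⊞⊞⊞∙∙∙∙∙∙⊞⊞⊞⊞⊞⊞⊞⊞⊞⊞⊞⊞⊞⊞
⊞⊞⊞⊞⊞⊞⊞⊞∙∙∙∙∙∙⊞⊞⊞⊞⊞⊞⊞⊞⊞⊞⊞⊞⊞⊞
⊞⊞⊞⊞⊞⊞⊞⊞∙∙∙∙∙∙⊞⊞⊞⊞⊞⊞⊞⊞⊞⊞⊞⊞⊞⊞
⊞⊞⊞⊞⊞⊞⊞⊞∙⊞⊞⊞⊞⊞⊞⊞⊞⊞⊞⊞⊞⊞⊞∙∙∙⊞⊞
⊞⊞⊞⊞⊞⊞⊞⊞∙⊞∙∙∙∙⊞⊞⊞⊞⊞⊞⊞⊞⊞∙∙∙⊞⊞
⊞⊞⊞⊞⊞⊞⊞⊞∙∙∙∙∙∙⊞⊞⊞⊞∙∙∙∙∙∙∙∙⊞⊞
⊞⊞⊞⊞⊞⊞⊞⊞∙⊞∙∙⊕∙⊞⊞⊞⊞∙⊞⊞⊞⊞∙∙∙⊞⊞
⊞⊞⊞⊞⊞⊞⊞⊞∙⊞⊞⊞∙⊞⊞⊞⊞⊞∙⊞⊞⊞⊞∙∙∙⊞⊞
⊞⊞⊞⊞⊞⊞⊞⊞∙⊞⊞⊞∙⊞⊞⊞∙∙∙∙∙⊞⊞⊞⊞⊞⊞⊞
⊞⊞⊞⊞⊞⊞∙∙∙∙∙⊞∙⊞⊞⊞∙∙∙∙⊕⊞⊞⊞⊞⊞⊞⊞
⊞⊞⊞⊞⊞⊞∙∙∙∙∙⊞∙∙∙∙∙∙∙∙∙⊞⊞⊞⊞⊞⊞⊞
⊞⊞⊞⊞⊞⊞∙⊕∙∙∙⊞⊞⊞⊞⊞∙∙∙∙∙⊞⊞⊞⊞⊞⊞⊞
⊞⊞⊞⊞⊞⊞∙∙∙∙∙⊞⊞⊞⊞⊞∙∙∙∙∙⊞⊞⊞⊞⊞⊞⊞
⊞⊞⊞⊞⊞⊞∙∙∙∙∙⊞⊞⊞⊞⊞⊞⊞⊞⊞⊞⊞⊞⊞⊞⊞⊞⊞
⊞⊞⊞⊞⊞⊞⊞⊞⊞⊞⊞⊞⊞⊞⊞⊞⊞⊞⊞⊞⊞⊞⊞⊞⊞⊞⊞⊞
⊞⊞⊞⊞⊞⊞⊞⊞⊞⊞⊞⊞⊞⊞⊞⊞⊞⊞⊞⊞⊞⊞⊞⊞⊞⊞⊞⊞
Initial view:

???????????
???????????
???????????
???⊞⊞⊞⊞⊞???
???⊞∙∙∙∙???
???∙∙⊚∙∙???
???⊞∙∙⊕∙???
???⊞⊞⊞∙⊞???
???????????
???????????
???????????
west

???????????
???????????
???????????
???∙⊞⊞⊞⊞⊞??
???∙⊞∙∙∙∙??
???∙∙⊚∙∙∙??
???∙⊞∙∙⊕∙??
???∙⊞⊞⊞∙⊞??
???????????
???????????
???????????

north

???????????
???????????
???????????
???∙∙∙∙∙???
???∙⊞⊞⊞⊞⊞??
???∙⊞⊚∙∙∙??
???∙∙∙∙∙∙??
???∙⊞∙∙⊕∙??
???∙⊞⊞⊞∙⊞??
???????????
???????????

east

???????????
???????????
???????????
??∙∙∙∙∙∙???
??∙⊞⊞⊞⊞⊞???
??∙⊞∙⊚∙∙???
??∙∙∙∙∙∙???
??∙⊞∙∙⊕∙???
??∙⊞⊞⊞∙⊞???
???????????
???????????

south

???????????
???????????
??∙∙∙∙∙∙???
??∙⊞⊞⊞⊞⊞???
??∙⊞∙∙∙∙???
??∙∙∙⊚∙∙???
??∙⊞∙∙⊕∙???
??∙⊞⊞⊞∙⊞???
???????????
???????????
???????????

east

???????????
???????????
?∙∙∙∙∙∙????
?∙⊞⊞⊞⊞⊞⊞???
?∙⊞∙∙∙∙⊞???
?∙∙∙∙⊚∙⊞???
?∙⊞∙∙⊕∙⊞???
?∙⊞⊞⊞∙⊞⊞???
???????????
???????????
???????????

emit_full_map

∙∙∙∙∙∙?
∙⊞⊞⊞⊞⊞⊞
∙⊞∙∙∙∙⊞
∙∙∙∙⊚∙⊞
∙⊞∙∙⊕∙⊞
∙⊞⊞⊞∙⊞⊞

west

???????????
???????????
??∙∙∙∙∙∙???
??∙⊞⊞⊞⊞⊞⊞??
??∙⊞∙∙∙∙⊞??
??∙∙∙⊚∙∙⊞??
??∙⊞∙∙⊕∙⊞??
??∙⊞⊞⊞∙⊞⊞??
???????????
???????????
???????????

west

???????????
???????????
???∙∙∙∙∙∙??
???∙⊞⊞⊞⊞⊞⊞?
???∙⊞∙∙∙∙⊞?
???∙∙⊚∙∙∙⊞?
???∙⊞∙∙⊕∙⊞?
???∙⊞⊞⊞∙⊞⊞?
???????????
???????????
???????????

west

???????????
???????????
????∙∙∙∙∙∙?
???⊞∙⊞⊞⊞⊞⊞⊞
???⊞∙⊞∙∙∙∙⊞
???⊞∙⊚∙∙∙∙⊞
???⊞∙⊞∙∙⊕∙⊞
???⊞∙⊞⊞⊞∙⊞⊞
???????????
???????????
???????????

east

???????????
???????????
???∙∙∙∙∙∙??
??⊞∙⊞⊞⊞⊞⊞⊞?
??⊞∙⊞∙∙∙∙⊞?
??⊞∙∙⊚∙∙∙⊞?
??⊞∙⊞∙∙⊕∙⊞?
??⊞∙⊞⊞⊞∙⊞⊞?
???????????
???????????
???????????

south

???????????
???∙∙∙∙∙∙??
??⊞∙⊞⊞⊞⊞⊞⊞?
??⊞∙⊞∙∙∙∙⊞?
??⊞∙∙∙∙∙∙⊞?
??⊞∙⊞⊚∙⊕∙⊞?
??⊞∙⊞⊞⊞∙⊞⊞?
???∙⊞⊞⊞∙???
???????????
???????????
???????????

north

???????????
???????????
???∙∙∙∙∙∙??
??⊞∙⊞⊞⊞⊞⊞⊞?
??⊞∙⊞∙∙∙∙⊞?
??⊞∙∙⊚∙∙∙⊞?
??⊞∙⊞∙∙⊕∙⊞?
??⊞∙⊞⊞⊞∙⊞⊞?
???∙⊞⊞⊞∙???
???????????
???????????

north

???????????
???????????
???????????
???∙∙∙∙∙∙??
??⊞∙⊞⊞⊞⊞⊞⊞?
??⊞∙⊞⊚∙∙∙⊞?
??⊞∙∙∙∙∙∙⊞?
??⊞∙⊞∙∙⊕∙⊞?
??⊞∙⊞⊞⊞∙⊞⊞?
???∙⊞⊞⊞∙???
???????????

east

???????????
???????????
???????????
??∙∙∙∙∙∙???
?⊞∙⊞⊞⊞⊞⊞⊞??
?⊞∙⊞∙⊚∙∙⊞??
?⊞∙∙∙∙∙∙⊞??
?⊞∙⊞∙∙⊕∙⊞??
?⊞∙⊞⊞⊞∙⊞⊞??
??∙⊞⊞⊞∙????
???????????

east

???????????
???????????
???????????
?∙∙∙∙∙∙⊞???
⊞∙⊞⊞⊞⊞⊞⊞???
⊞∙⊞∙∙⊚∙⊞???
⊞∙∙∙∙∙∙⊞???
⊞∙⊞∙∙⊕∙⊞???
⊞∙⊞⊞⊞∙⊞⊞???
?∙⊞⊞⊞∙?????
???????????

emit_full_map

?∙∙∙∙∙∙⊞
⊞∙⊞⊞⊞⊞⊞⊞
⊞∙⊞∙∙⊚∙⊞
⊞∙∙∙∙∙∙⊞
⊞∙⊞∙∙⊕∙⊞
⊞∙⊞⊞⊞∙⊞⊞
?∙⊞⊞⊞∙??

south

???????????
???????????
?∙∙∙∙∙∙⊞???
⊞∙⊞⊞⊞⊞⊞⊞???
⊞∙⊞∙∙∙∙⊞???
⊞∙∙∙∙⊚∙⊞???
⊞∙⊞∙∙⊕∙⊞???
⊞∙⊞⊞⊞∙⊞⊞???
?∙⊞⊞⊞∙?????
???????????
???????????

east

???????????
???????????
∙∙∙∙∙∙⊞????
∙⊞⊞⊞⊞⊞⊞⊞???
∙⊞∙∙∙∙⊞⊞???
∙∙∙∙∙⊚⊞⊞???
∙⊞∙∙⊕∙⊞⊞???
∙⊞⊞⊞∙⊞⊞⊞???
∙⊞⊞⊞∙??????
???????????
???????????

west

???????????
???????????
?∙∙∙∙∙∙⊞???
⊞∙⊞⊞⊞⊞⊞⊞⊞??
⊞∙⊞∙∙∙∙⊞⊞??
⊞∙∙∙∙⊚∙⊞⊞??
⊞∙⊞∙∙⊕∙⊞⊞??
⊞∙⊞⊞⊞∙⊞⊞⊞??
?∙⊞⊞⊞∙?????
???????????
???????????

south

???????????
?∙∙∙∙∙∙⊞???
⊞∙⊞⊞⊞⊞⊞⊞⊞??
⊞∙⊞∙∙∙∙⊞⊞??
⊞∙∙∙∙∙∙⊞⊞??
⊞∙⊞∙∙⊚∙⊞⊞??
⊞∙⊞⊞⊞∙⊞⊞⊞??
?∙⊞⊞⊞∙⊞⊞???
???????????
???????????
???????????

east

???????????
∙∙∙∙∙∙⊞????
∙⊞⊞⊞⊞⊞⊞⊞???
∙⊞∙∙∙∙⊞⊞???
∙∙∙∙∙∙⊞⊞???
∙⊞∙∙⊕⊚⊞⊞???
∙⊞⊞⊞∙⊞⊞⊞???
∙⊞⊞⊞∙⊞⊞⊞???
???????????
???????????
???????????

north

???????????
???????????
∙∙∙∙∙∙⊞????
∙⊞⊞⊞⊞⊞⊞⊞???
∙⊞∙∙∙∙⊞⊞???
∙∙∙∙∙⊚⊞⊞???
∙⊞∙∙⊕∙⊞⊞???
∙⊞⊞⊞∙⊞⊞⊞???
∙⊞⊞⊞∙⊞⊞⊞???
???????????
???????????

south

???????????
∙∙∙∙∙∙⊞????
∙⊞⊞⊞⊞⊞⊞⊞???
∙⊞∙∙∙∙⊞⊞???
∙∙∙∙∙∙⊞⊞???
∙⊞∙∙⊕⊚⊞⊞???
∙⊞⊞⊞∙⊞⊞⊞???
∙⊞⊞⊞∙⊞⊞⊞???
???????????
???????????
???????????

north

???????????
???????????
∙∙∙∙∙∙⊞????
∙⊞⊞⊞⊞⊞⊞⊞???
∙⊞∙∙∙∙⊞⊞???
∙∙∙∙∙⊚⊞⊞???
∙⊞∙∙⊕∙⊞⊞???
∙⊞⊞⊞∙⊞⊞⊞???
∙⊞⊞⊞∙⊞⊞⊞???
???????????
???????????


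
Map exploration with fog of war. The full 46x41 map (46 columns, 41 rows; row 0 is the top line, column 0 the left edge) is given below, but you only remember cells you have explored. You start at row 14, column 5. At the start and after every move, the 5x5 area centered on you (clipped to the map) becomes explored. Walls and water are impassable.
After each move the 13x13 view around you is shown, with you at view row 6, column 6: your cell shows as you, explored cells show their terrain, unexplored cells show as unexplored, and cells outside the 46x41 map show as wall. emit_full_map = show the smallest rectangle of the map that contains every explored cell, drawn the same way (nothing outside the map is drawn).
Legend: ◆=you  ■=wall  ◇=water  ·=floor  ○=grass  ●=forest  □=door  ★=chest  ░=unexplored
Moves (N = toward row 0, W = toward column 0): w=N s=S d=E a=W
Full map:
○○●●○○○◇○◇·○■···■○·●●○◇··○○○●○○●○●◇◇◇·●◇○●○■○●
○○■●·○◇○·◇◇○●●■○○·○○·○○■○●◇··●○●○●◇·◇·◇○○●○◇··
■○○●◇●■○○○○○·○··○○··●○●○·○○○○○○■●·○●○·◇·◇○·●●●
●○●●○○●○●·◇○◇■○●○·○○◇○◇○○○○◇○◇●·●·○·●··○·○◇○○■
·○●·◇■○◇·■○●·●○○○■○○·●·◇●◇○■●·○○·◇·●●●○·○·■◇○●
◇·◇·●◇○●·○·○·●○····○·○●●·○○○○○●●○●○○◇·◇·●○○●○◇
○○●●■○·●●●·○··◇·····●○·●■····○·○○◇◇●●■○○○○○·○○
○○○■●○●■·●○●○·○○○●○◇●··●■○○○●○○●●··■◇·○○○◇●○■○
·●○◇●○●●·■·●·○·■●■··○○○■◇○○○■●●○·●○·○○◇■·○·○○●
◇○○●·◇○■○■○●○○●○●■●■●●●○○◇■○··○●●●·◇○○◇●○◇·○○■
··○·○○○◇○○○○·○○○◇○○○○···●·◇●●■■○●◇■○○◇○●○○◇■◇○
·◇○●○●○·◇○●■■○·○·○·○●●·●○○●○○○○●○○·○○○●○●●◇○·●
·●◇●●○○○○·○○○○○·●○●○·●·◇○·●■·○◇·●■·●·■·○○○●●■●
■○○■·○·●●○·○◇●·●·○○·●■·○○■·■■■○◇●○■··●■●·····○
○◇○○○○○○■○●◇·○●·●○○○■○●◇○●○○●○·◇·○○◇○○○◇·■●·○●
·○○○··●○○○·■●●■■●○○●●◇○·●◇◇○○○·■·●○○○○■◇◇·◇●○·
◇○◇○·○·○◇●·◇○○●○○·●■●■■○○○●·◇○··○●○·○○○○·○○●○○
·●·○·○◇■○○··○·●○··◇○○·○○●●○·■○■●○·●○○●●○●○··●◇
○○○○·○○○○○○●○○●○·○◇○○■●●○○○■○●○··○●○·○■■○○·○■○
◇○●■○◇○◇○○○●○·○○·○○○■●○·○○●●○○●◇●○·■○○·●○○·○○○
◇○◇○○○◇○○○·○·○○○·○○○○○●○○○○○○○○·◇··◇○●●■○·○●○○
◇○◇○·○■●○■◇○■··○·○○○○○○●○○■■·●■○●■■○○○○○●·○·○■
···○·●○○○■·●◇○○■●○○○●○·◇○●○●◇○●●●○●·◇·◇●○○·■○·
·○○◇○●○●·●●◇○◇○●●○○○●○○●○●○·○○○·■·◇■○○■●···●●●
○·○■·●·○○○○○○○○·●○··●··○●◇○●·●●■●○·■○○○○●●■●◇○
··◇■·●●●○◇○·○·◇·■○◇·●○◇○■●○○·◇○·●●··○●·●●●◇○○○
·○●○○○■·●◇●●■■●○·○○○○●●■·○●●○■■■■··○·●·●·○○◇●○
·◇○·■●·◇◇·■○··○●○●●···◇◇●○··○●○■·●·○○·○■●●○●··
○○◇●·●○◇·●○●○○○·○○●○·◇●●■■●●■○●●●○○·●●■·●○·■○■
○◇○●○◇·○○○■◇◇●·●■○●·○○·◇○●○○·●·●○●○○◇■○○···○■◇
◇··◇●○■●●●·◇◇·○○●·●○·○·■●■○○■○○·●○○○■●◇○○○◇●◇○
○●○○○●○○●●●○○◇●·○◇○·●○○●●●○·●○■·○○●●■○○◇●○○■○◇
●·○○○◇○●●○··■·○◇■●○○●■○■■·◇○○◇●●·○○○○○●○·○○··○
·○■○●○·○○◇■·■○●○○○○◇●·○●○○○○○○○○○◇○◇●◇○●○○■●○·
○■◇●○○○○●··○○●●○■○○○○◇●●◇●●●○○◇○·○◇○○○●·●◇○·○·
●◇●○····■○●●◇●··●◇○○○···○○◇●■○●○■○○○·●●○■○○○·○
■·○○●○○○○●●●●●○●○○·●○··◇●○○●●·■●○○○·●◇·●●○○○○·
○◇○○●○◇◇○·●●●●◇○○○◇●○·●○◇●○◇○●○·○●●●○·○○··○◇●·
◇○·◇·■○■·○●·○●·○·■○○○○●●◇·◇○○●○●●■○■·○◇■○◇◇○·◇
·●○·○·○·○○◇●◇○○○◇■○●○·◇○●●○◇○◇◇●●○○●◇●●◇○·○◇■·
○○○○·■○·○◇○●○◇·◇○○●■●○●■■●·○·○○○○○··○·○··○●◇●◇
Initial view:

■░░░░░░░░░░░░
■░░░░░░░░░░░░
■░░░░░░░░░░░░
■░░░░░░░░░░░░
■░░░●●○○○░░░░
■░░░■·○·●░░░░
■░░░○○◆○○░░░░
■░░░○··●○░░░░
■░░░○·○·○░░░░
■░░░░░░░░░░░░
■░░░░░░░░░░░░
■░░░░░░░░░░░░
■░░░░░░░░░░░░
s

■░░░░░░░░░░░░
■░░░░░░░░░░░░
■░░░░░░░░░░░░
■░░░●●○○○░░░░
■░░░■·○·●░░░░
■░░░○○○○○░░░░
■░░░○·◆●○░░░░
■░░░○·○·○░░░░
■░░░○·○◇■░░░░
■░░░░░░░░░░░░
■░░░░░░░░░░░░
■░░░░░░░░░░░░
■░░░░░░░░░░░░

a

■■░░░░░░░░░░░
■■░░░░░░░░░░░
■■░░░░░░░░░░░
■■░░░●●○○○░░░
■■░░○■·○·●░░░
■■░░○○○○○○░░░
■■░░○○◆·●○░░░
■■░░◇○·○·○░░░
■■░░·○·○◇■░░░
■■░░░░░░░░░░░
■■░░░░░░░░░░░
■■░░░░░░░░░░░
■■░░░░░░░░░░░

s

■■░░░░░░░░░░░
■■░░░░░░░░░░░
■■░░░●●○○○░░░
■■░░○■·○·●░░░
■■░░○○○○○○░░░
■■░░○○··●○░░░
■■░░◇○◆○·○░░░
■■░░·○·○◇■░░░
■■░░○○·○○░░░░
■■░░░░░░░░░░░
■■░░░░░░░░░░░
■■░░░░░░░░░░░
■■░░░░░░░░░░░

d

■░░░░░░░░░░░░
■░░░░░░░░░░░░
■░░░●●○○○░░░░
■░░○■·○·●░░░░
■░░○○○○○○░░░░
■░░○○··●○░░░░
■░░◇○·◆·○░░░░
■░░·○·○◇■░░░░
■░░○○·○○○░░░░
■░░░░░░░░░░░░
■░░░░░░░░░░░░
■░░░░░░░░░░░░
■░░░░░░░░░░░░

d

░░░░░░░░░░░░░
░░░░░░░░░░░░░
░░░●●○○○░░░░░
░░○■·○·●░░░░░
░░○○○○○○■░░░░
░░○○··●○○░░░░
░░◇○·○◆○◇░░░░
░░·○·○◇■○░░░░
░░○○·○○○○░░░░
░░░░░░░░░░░░░
░░░░░░░░░░░░░
░░░░░░░░░░░░░
░░░░░░░░░░░░░

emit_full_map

░●●○○○░
○■·○·●░
○○○○○○■
○○··●○○
◇○·○◆○◇
·○·○◇■○
○○·○○○○

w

░░░░░░░░░░░░░
░░░░░░░░░░░░░
░░░░░░░░░░░░░
░░░●●○○○░░░░░
░░○■·○·●●░░░░
░░○○○○○○■░░░░
░░○○··◆○○░░░░
░░◇○·○·○◇░░░░
░░·○·○◇■○░░░░
░░○○·○○○○░░░░
░░░░░░░░░░░░░
░░░░░░░░░░░░░
░░░░░░░░░░░░░

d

░░░░░░░░░░░░░
░░░░░░░░░░░░░
░░░░░░░░░░░░░
░░●●○○○░░░░░░
░○■·○·●●○░░░░
░○○○○○○■○░░░░
░○○··●◆○○░░░░
░◇○·○·○◇●░░░░
░·○·○◇■○○░░░░
░○○·○○○○░░░░░
░░░░░░░░░░░░░
░░░░░░░░░░░░░
░░░░░░░░░░░░░

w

░░░░░░░░░░░░░
░░░░░░░░░░░░░
░░░░░░░░░░░░░
░░░░░░░░░░░░░
░░●●○○○○·░░░░
░○■·○·●●○░░░░
░○○○○○◆■○░░░░
░○○··●○○○░░░░
░◇○·○·○◇●░░░░
░·○·○◇■○○░░░░
░○○·○○○○░░░░░
░░░░░░░░░░░░░
░░░░░░░░░░░░░

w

░░░░░░░░░░░░░
░░░░░░░░░░░░░
░░░░░░░░░░░░░
░░░░░░░░░░░░░
░░░░●○·◇○░░░░
░░●●○○○○·░░░░
░○■·○·◆●○░░░░
░○○○○○○■○░░░░
░○○··●○○○░░░░
░◇○·○·○◇●░░░░
░·○·○◇■○○░░░░
░○○·○○○○░░░░░
░░░░░░░░░░░░░

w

░░░░░░░░░░░░░
░░░░░░░░░░░░░
░░░░░░░░░░░░░
░░░░░░░░░░░░░
░░░░○○◇○○░░░░
░░░░●○·◇○░░░░
░░●●○○◆○·░░░░
░○■·○·●●○░░░░
░○○○○○○■○░░░░
░○○··●○○○░░░░
░◇○·○·○◇●░░░░
░·○·○◇■○○░░░░
░○○·○○○○░░░░░

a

░░░░░░░░░░░░░
░░░░░░░░░░░░░
░░░░░░░░░░░░░
░░░░░░░░░░░░░
░░░░○○○◇○○░░░
░░░░○●○·◇○░░░
░░░●●○◆○○·░░░
░░○■·○·●●○░░░
░░○○○○○○■○░░░
░░○○··●○○○░░░
░░◇○·○·○◇●░░░
░░·○·○◇■○○░░░
░░○○·○○○○░░░░

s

░░░░░░░░░░░░░
░░░░░░░░░░░░░
░░░░░░░░░░░░░
░░░░○○○◇○○░░░
░░░░○●○·◇○░░░
░░░●●○○○○·░░░
░░○■·○◆●●○░░░
░░○○○○○○■○░░░
░░○○··●○○○░░░
░░◇○·○·○◇●░░░
░░·○·○◇■○○░░░
░░○○·○○○○░░░░
░░░░░░░░░░░░░

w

░░░░░░░░░░░░░
░░░░░░░░░░░░░
░░░░░░░░░░░░░
░░░░░░░░░░░░░
░░░░○○○◇○○░░░
░░░░○●○·◇○░░░
░░░●●○◆○○·░░░
░░○■·○·●●○░░░
░░○○○○○○■○░░░
░░○○··●○○○░░░
░░◇○·○·○◇●░░░
░░·○·○◇■○○░░░
░░○○·○○○○░░░░

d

░░░░░░░░░░░░░
░░░░░░░░░░░░░
░░░░░░░░░░░░░
░░░░░░░░░░░░░
░░░○○○◇○○░░░░
░░░○●○·◇○░░░░
░░●●○○◆○·░░░░
░○■·○·●●○░░░░
░○○○○○○■○░░░░
░○○··●○○○░░░░
░◇○·○·○◇●░░░░
░·○·○◇■○○░░░░
░○○·○○○○░░░░░

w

░░░░░░░░░░░░░
░░░░░░░░░░░░░
░░░░░░░░░░░░░
░░░░░░░░░░░░░
░░░░◇○■○■░░░░
░░░○○○◇○○░░░░
░░░○●○◆◇○░░░░
░░●●○○○○·░░░░
░○■·○·●●○░░░░
░○○○○○○■○░░░░
░○○··●○○○░░░░
░◇○·○·○◇●░░░░
░·○·○◇■○○░░░░

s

░░░░░░░░░░░░░
░░░░░░░░░░░░░
░░░░░░░░░░░░░
░░░░◇○■○■░░░░
░░░○○○◇○○░░░░
░░░○●○·◇○░░░░
░░●●○○◆○·░░░░
░○■·○·●●○░░░░
░○○○○○○■○░░░░
░○○··●○○○░░░░
░◇○·○·○◇●░░░░
░·○·○◇■○○░░░░
░○○·○○○○░░░░░

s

░░░░░░░░░░░░░
░░░░░░░░░░░░░
░░░░◇○■○■░░░░
░░░○○○◇○○░░░░
░░░○●○·◇○░░░░
░░●●○○○○·░░░░
░○■·○·◆●○░░░░
░○○○○○○■○░░░░
░○○··●○○○░░░░
░◇○·○·○◇●░░░░
░·○·○◇■○○░░░░
░○○·○○○○░░░░░
░░░░░░░░░░░░░

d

░░░░░░░░░░░░░
░░░░░░░░░░░░░
░░░◇○■○■░░░░░
░░○○○◇○○░░░░░
░░○●○·◇○●░░░░
░●●○○○○·○░░░░
○■·○·●◆○·░░░░
○○○○○○■○●░░░░
○○··●○○○·░░░░
◇○·○·○◇●░░░░░
·○·○◇■○○░░░░░
○○·○○○○░░░░░░
░░░░░░░░░░░░░

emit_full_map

░░░◇○■○■░
░░○○○◇○○░
░░○●○·◇○●
░●●○○○○·○
○■·○·●◆○·
○○○○○○■○●
○○··●○○○·
◇○·○·○◇●░
·○·○◇■○○░
○○·○○○○░░


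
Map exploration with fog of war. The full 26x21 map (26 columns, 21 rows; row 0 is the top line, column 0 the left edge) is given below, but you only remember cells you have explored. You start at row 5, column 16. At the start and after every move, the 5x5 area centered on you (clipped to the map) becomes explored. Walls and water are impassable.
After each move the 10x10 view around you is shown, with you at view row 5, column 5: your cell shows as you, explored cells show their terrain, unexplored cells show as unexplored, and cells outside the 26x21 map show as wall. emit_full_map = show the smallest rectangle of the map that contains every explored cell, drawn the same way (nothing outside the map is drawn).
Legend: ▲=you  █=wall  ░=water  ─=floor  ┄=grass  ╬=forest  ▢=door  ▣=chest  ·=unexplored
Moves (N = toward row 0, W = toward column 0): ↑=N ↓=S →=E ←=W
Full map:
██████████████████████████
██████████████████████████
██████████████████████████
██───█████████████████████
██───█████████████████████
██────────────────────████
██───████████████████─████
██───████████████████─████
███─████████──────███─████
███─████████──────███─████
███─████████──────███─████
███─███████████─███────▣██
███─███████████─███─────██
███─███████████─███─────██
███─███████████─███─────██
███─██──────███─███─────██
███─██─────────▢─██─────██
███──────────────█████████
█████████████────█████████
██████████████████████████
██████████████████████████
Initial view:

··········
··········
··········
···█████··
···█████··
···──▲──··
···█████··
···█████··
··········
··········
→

··········
··········
··········
··██████··
··██████··
··───▲──··
··██████··
··██████··
··········
··········

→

··········
··········
··········
·███████··
·███████··
·────▲──··
·███████··
·███████··
··········
··········

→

··········
··········
··········
████████··
████████··
─────▲──··
███████─··
███████─··
··········
··········

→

··········
··········
··········
████████··
████████··
─────▲─█··
██████─█··
██████─█··
··········
··········

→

··········
··········
··········
████████··
████████··
─────▲██··
█████─██··
█████─██··
··········
··········

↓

··········
··········
████████··
████████··
──────██··
█████▲██··
█████─██··
···██─██··
··········
··········

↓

··········
████████··
████████··
──────██··
█████─██··
█████▲██··
···██─██··
···██─██··
··········
··········

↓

████████··
████████··
──────██··
█████─██··
█████─██··
···██▲██··
···██─██··
···██─██··
··········
··········

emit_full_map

██████████
██████████
────────██
███████─██
███████─██
·····██▲██
·····██─██
·····██─██

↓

████████··
──────██··
█████─██··
█████─██··
···██─██··
···██▲██··
···██─██··
···────▣··
··········
··········

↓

──────██··
█████─██··
█████─██··
···██─██··
···██─██··
···██▲██··
···────▣··
···─────··
··········
··········

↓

█████─██··
█████─██··
···██─██··
···██─██··
···██─██··
···──▲─▣··
···─────··
···─────··
··········
··········

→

████─██··█
████─██··█
··██─██··█
··██─███·█
··██─███·█
··───▲▣█·█
··─────█·█
··─────█·█
·········█
·········█

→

███─██··██
███─██··██
·██─██··██
·██─██████
·██─██████
·────▲████
·─────████
·─────████
········██
········██

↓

███─██··██
·██─██··██
·██─██████
·██─██████
·────▣████
·────▲████
·─────████
···───████
········██
········██

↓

·██─██··██
·██─██████
·██─██████
·────▣████
·─────████
·────▲████
···───████
···───████
········██
········██

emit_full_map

██████████··
██████████··
────────██··
███████─██··
███████─██··
·····██─██··
·····██─████
·····██─████
·····────▣██
·····─────██
·····────▲██
·······───██
·······───██

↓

·██─██████
·██─██████
·────▣████
·─────████
·─────████
···──▲████
···───████
···───████
········██
········██

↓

·██─██████
·────▣████
·─────████
·─────████
···───████
···──▲████
···───████
···███████
········██
········██

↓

·────▣████
·─────████
·─────████
···───████
···───████
···──▲████
···███████
···███████
········██
········██

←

··────▣███
··─────███
··─────███
···────███
···────███
···──▲─███
···███████
···███████
·········█
·········█

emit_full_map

██████████··
██████████··
────────██··
███████─██··
███████─██··
·····██─██··
·····██─████
·····██─████
·····────▣██
·····─────██
·····─────██
······────██
······────██
······──▲─██
······██████
······██████

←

···────▣██
···─────██
···─────██
···─────██
···─────██
···──▲──██
···███████
···███████
··········
··········

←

····────▣█
····─────█
····─────█
···█─────█
···█─────█
···█─▲───█
···███████
···███████
··········
··········

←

·····────▣
·····─────
·····─────
···██─────
···██─────
···██▲────
···███████
···███████
··········
··········

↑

·····██─██
·····────▣
·····─────
···██─────
···██─────
···██▲────
···██─────
···███████
···███████
··········

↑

·····██─██
·····██─██
·····────▣
···██─────
···██─────
···██▲────
···██─────
···██─────
···███████
···███████

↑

·····██─██
·····██─██
·····██─██
···██────▣
···██─────
···██▲────
···██─────
···██─────
···██─────
···███████

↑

███████─██
·····██─██
·····██─██
···─███─██
···██────▣
···██▲────
···██─────
···██─────
···██─────
···██─────

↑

███████─██
███████─██
·····██─██
···─███─██
···─███─██
···██▲───▣
···██─────
···██─────
···██─────
···██─────

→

██████─██·
██████─██·
····██─██·
··─███─███
··─███─███
··██─▲──▣█
··██─────█
··██─────█
··██─────█
··██─────█

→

█████─██··
█████─██··
···██─██··
·─███─████
·─███─████
·██──▲─▣██
·██─────██
·██─────██
·██─────██
·██─────██

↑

──────██··
█████─██··
█████─██··
···██─██··
·─███─████
·─███▲████
·██────▣██
·██─────██
·██─────██
·██─────██

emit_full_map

██████████··
██████████··
────────██··
███████─██··
███████─██··
·····██─██··
···─███─████
···─███▲████
···██────▣██
···██─────██
···██─────██
···██─────██
···██─────██
···██─────██
···█████████
···█████████
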